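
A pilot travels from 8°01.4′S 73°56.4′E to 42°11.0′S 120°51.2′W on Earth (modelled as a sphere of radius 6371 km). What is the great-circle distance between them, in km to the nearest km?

14233 km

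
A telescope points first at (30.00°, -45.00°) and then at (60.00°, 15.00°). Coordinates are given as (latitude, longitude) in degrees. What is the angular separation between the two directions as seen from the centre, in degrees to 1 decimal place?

49.5°

Let φ₁ = 0.5236 rad, φ₂ = 1.0472 rad, and Δλ = 1.0472 rad.
Haversine: a = sin²(Δφ/2) + cos φ₁ cos φ₂ sin²(Δλ/2) = 0.0670 + (0.8660)(0.5000)(0.2500) = 0.17524.
Central angle c = 2·arcsin(√a) = 0.86384 rad.
So the angular separation is 49.5°.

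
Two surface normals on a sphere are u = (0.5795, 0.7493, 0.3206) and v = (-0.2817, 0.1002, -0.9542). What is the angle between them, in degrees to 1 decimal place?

113.2°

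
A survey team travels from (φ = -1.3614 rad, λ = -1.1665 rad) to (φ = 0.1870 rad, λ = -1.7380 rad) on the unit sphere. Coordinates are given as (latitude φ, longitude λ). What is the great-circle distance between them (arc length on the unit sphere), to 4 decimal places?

1.5809

In radians: φ₁ = -1.3614, φ₂ = 0.1870, Δλ = -32.745° = -0.5715 rad.
cos c = sin φ₁ sin φ₂ + cos φ₁ cos φ₂ cos Δλ = (-0.9782)(0.1859) + (0.2079)(0.9826)(0.8411) = -0.01006,
so c = arccos(-0.01006) = 1.58086 rad.
On the unit sphere the arc length equals the central angle: 1.5809.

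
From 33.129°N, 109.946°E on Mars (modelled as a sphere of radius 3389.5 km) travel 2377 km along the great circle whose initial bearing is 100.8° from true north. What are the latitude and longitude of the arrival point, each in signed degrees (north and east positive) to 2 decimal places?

Angular distance δ = d/R = 2377/3389.5 = 0.70128 rad; initial bearing θ = 1.7593 rad.
sin φ₂ = sin φ₁ cos δ + cos φ₁ sin δ cos θ = (0.5465)(0.7640) + (0.8374)(0.6452)(-0.1874) = 0.3163, so φ₂ = 18.44°.
Δλ = atan2(sin θ sin δ cos φ₁, cos δ − sin φ₁ sin φ₂) = atan2(0.5307, 0.5911) = 41.918°.
λ₂ = 109.946° + 41.918° = 151.86°.

18.44°, 151.86°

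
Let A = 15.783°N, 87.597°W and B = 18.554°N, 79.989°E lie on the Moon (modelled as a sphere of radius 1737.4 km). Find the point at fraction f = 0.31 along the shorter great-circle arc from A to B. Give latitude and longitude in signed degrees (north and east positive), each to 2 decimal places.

Central angle δ = 2.5055 rad. Interpolating on the sphere with fraction f = 0.31:
P = [sin((1−f)δ)·A + sin(fδ)·B] / sin δ = 1.6623·A + 1.1798·B in Cartesian coordinates,
giving P = (0.2615, -0.4967, 0.8276), i.e. latitude 55.85°, longitude -62.24°.

55.85°, -62.24°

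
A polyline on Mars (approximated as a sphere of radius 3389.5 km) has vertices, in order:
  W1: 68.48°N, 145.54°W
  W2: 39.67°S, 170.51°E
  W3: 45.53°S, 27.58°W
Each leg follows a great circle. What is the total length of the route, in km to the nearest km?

Leg W1→W2: central angle 1.9721 rad, distance 6684.3 km.
Leg W2→W3: central angle 1.6279 rad, distance 5517.6 km.
Total: 6684.3 + 5517.6 ≈ 12202 km.

12202 km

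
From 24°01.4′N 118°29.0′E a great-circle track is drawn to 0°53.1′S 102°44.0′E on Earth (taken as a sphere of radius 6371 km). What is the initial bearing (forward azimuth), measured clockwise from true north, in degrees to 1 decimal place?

Δλ = -15.750° = -0.2749 rad.
y = sin Δλ · cos φ₂ = (-0.2714)(0.9999) = -0.2714
x = cos φ₁ sin φ₂ − sin φ₁ cos φ₂ cos Δλ = (0.9134)(-0.0154) − (0.4071)(0.9999)(0.9625) = -0.4059
θ = atan2(y, x) = -146.23°; adding 360° gives 213.8°.

213.8°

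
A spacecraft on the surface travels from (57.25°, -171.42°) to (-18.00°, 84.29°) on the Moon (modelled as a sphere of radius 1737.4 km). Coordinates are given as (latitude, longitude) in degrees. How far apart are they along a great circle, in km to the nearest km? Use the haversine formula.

In radians: φ₁ = 0.9992, φ₂ = -0.3142, Δλ = -104.290° = -1.8202 rad.
Haversine: a = sin²(Δφ/2) + cos φ₁ cos φ₂ sin²(Δλ/2) = 0.3727 + (0.5410)(0.9511)(0.6234) = 0.69344.
Central angle c = 2·arcsin(√a) = 1.96805 rad.
Distance = R·c = 1737.4 × 1.9681 ≈ 3419 km.

3419 km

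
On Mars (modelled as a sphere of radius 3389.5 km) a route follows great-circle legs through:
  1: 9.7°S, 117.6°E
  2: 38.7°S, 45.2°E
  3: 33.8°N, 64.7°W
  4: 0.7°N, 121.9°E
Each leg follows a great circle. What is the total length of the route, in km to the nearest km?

20105 km

Leg 1→2: central angle 1.2261 rad, distance 4155.7 km.
Leg 2→3: central angle 2.1756 rad, distance 7374.0 km.
Leg 3→4: central angle 2.5298 rad, distance 8574.8 km.
Total: 4155.7 + 7374.0 + 8574.8 ≈ 20105 km.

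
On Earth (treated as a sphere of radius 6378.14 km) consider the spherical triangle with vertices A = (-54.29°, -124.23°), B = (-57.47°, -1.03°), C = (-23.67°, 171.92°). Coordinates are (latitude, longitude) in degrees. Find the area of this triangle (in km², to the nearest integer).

Side lengths (central angles): a = 1.7217, b = 0.9745, c = 1.0324 rad; semiperimeter s = 1.8643.
By l'Huilier's theorem, tan(E/4) = √[tan(s/2) tan((s−a)/2) tan((s−b)/2) tan((s−c)/2)], giving spherical excess E = 0.5656 rad.
Area = E·R² = 0.5656 × (6378.14)² ≈ 23009063 km².

23009063 km²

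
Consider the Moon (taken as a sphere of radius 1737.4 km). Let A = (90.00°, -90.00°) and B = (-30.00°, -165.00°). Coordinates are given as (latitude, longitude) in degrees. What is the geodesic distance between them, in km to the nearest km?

In radians: φ₁ = 1.5708, φ₂ = -0.5236, Δλ = -75.000° = -1.3090 rad.
cos c = sin φ₁ sin φ₂ + cos φ₁ cos φ₂ cos Δλ = (1.0000)(-0.5000) + (0.0000)(0.8660)(0.2588) = -0.50000,
so c = arccos(-0.50000) = 2.09440 rad.
Distance = R·c = 1737.4 × 2.0944 ≈ 3639 km.

3639 km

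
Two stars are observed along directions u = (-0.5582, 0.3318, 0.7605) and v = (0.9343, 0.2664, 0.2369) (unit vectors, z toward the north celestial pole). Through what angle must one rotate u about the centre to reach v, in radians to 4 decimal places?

u·v = -0.2530; |u| = 1.0000, |v| = 1.0000.
cos θ = (u·v)/(|u||v|) = -0.2530, so θ = 1.8265 rad.

1.8265 rad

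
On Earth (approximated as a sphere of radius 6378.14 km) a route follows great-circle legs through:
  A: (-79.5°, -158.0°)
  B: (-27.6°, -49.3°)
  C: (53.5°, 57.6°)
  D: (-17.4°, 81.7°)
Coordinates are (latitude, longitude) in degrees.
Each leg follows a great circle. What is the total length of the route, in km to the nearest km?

29141 km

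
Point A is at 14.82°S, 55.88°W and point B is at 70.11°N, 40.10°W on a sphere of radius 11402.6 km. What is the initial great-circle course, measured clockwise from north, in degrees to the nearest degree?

Δλ = 15.780° = 0.2754 rad.
y = sin Δλ · cos φ₂ = (0.2719)(0.3402) = 0.0925
x = cos φ₁ sin φ₂ − sin φ₁ cos φ₂ cos Δλ = (0.9667)(0.9403) − (-0.2558)(0.3402)(0.9623) = 0.9928
θ = atan2(y, x) = 5.32°, so the bearing is 5°.

5°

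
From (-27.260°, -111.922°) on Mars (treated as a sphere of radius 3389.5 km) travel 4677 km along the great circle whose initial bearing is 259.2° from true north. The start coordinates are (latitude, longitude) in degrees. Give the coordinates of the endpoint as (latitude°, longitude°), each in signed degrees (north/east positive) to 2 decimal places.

-14.51°, 163.08°

Angular distance δ = d/R = 4677/3389.5 = 1.37985 rad; initial bearing θ = 4.5239 rad.
sin φ₂ = sin φ₁ cos δ + cos φ₁ sin δ cos θ = (-0.4580)(0.1898) + (0.8889)(0.9818)(-0.1874) = -0.2505, so φ₂ = -14.51°.
Δλ = atan2(sin θ sin δ cos φ₁, cos δ − sin φ₁ sin φ₂) = atan2(-0.8573, 0.0751) = -84.996°.
λ₂ = -111.922° − 84.996° = -196.92° → 163.08° after wrapping to (−180°, 180°].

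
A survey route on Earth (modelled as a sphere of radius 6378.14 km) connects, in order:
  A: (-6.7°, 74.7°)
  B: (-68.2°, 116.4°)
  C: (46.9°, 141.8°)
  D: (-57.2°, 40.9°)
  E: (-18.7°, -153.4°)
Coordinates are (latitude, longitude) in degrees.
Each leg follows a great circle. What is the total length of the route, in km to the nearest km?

Leg A→B: central angle 1.1770 rad, distance 7507.0 km.
Leg B→C: central angle 2.0361 rad, distance 12986.8 km.
Leg C→D: central angle 2.3237 rad, distance 14820.7 km.
Leg D→E: central angle 1.8005 rad, distance 11484.0 km.
Total: 7507.0 + 12986.8 + 14820.7 + 11484.0 ≈ 46798 km.

46798 km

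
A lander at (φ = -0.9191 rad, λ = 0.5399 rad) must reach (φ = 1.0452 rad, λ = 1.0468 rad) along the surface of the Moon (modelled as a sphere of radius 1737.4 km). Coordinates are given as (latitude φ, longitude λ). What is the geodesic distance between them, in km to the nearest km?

Let φ₁ = -0.9191 rad, φ₂ = 1.0452 rad, and Δλ = 0.5069 rad.
cos c = sin φ₁ sin φ₂ + cos φ₁ cos φ₂ cos Δλ = (-0.7951)(0.8650) + (0.6065)(0.5017)(0.8743) = -0.42169,
so c = arccos(-0.42169) = 2.00611 rad.
Distance = R·c = 1737.4 × 2.0061 ≈ 3485 km.

3485 km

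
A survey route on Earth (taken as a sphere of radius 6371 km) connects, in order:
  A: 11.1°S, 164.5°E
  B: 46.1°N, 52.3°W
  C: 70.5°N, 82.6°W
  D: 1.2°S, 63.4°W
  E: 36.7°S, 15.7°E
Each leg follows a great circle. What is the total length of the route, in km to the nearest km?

Leg A→B: central angle 2.3234 rad, distance 14802.6 km.
Leg B→C: central angle 0.4969 rad, distance 3165.7 km.
Leg C→D: central angle 1.2709 rad, distance 8096.9 km.
Leg D→E: central angle 1.4060 rad, distance 8957.3 km.
Total: 14802.6 + 3165.7 + 8096.9 + 8957.3 ≈ 35023 km.

35023 km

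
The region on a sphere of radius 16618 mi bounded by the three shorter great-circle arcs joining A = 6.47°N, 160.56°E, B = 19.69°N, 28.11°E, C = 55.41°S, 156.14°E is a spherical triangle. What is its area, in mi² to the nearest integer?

Side lengths (central angles): a = 2.2227, b = 1.0819, c = 2.2062 rad; semiperimeter s = 2.7554.
By l'Huilier's theorem, tan(E/4) = √[tan(s/2) tan((s−a)/2) tan((s−b)/2) tan((s−c)/2)], giving spherical excess E = 2.3336 rad.
Area = E·R² = 2.3336 × (16618)² ≈ 644430762 mi².

644430762 mi²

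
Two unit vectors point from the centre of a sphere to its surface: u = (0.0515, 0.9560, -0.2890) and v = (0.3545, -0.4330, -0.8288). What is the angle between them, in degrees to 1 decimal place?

u·v = -0.1562; |u| = 1.0001, |v| = 1.0000.
cos θ = (u·v)/(|u||v|) = -0.1562, so θ = 99.0°.

99.0°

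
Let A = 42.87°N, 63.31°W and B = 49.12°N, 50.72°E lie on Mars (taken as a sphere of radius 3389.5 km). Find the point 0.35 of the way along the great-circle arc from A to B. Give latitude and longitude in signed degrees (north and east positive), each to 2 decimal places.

58.97°, -32.19°

The central angle between A and B is δ = 1.2461 rad.
With f = 0.35, the slerp weights are sin((1−f)δ)/sin δ = 0.7642 and sin(fδ)/sin δ = 0.4457.
Weighted sum of the unit vectors: (0.7642)·(0.3292,-0.6548,0.6803) + (0.4457)·(0.4144,0.5066,0.7561) = (0.4363, -0.2746, 0.8569).
Converting back: φ = atan2(z, √(x²+y²)) = 58.97°, λ = atan2(y, x) = -32.19°.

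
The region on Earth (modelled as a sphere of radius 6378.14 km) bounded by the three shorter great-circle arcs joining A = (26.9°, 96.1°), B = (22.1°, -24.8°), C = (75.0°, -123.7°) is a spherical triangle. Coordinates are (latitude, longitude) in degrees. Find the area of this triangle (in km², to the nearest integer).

46112157 km²

Side lengths (central angles): a = 1.2384, b = 1.3081, c = 1.8277 rad; semiperimeter s = 2.1871.
By l'Huilier's theorem, tan(E/4) = √[tan(s/2) tan((s−a)/2) tan((s−b)/2) tan((s−c)/2)], giving spherical excess E = 1.1335 rad.
Area = E·R² = 1.1335 × (6378.14)² ≈ 46112157 km².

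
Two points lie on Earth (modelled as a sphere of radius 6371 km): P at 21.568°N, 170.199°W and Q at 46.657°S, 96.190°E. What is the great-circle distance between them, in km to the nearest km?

With latitudes φ₁ = 21.568°, φ₂ = -46.657° and longitude difference Δλ = -93.611°:
cos c = sin φ₁ sin φ₂ + cos φ₁ cos φ₂ cos Δλ = (0.3676)(-0.7273) + (0.9300)(0.6864)(-0.0630) = -0.30755,
so c = arccos(-0.30755) = 1.88341 rad.
Distance = R·c = 6371 × 1.8834 ≈ 11999 km.

11999 km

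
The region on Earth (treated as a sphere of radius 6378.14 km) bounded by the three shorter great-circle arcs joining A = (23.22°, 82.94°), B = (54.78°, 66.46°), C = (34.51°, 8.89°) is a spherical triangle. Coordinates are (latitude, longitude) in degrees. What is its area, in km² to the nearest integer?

Side lengths (central angles): a = 0.7703, b = 1.1247, c = 0.5911 rad; semiperimeter s = 1.2431.
By l'Huilier's theorem, tan(E/4) = √[tan(s/2) tan((s−a)/2) tan((s−b)/2) tan((s−c)/2)], giving spherical excess E = 0.2349 rad.
Area = E·R² = 0.2349 × (6378.14)² ≈ 9554607 km².

9554607 km²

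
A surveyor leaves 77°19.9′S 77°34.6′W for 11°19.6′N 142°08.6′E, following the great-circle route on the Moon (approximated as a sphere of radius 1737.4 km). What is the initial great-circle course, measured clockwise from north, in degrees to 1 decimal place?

Δλ = -140.280° = -2.4483 rad.
y = sin Δλ · cos φ₂ = (-0.6390)(0.9805) = -0.6266
x = cos φ₁ sin φ₂ − sin φ₁ cos φ₂ cos Δλ = (0.2193)(0.1964) − (-0.9757)(0.9805)(-0.7692) = -0.6928
θ = atan2(y, x) = -137.87°; adding 360° gives 222.1°.

222.1°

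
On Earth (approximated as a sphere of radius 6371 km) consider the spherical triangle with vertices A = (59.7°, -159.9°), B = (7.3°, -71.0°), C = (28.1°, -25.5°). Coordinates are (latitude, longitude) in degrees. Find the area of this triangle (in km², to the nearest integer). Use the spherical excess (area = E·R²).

30107811 km²

Side lengths (central angles): a = 0.8324, b = 1.4754, c = 1.4512 rad; semiperimeter s = 1.8795.
By l'Huilier's theorem, tan(E/4) = √[tan(s/2) tan((s−a)/2) tan((s−b)/2) tan((s−c)/2)], giving spherical excess E = 0.7418 rad.
Area = E·R² = 0.7418 × (6371)² ≈ 30107811 km².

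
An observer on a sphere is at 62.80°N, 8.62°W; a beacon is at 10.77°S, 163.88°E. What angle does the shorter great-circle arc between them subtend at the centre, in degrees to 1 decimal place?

In radians: φ₁ = 1.0961, φ₂ = -0.1880, Δλ = 172.500° = 3.0107 rad.
Haversine: a = sin²(Δφ/2) + cos φ₁ cos φ₂ sin²(Δλ/2) = 0.3586 + (0.4571)(0.9824)(0.9957) = 0.80570.
Central angle c = 2·arcsin(√a) = 2.22863 rad.
So the angular separation is 127.7°.

127.7°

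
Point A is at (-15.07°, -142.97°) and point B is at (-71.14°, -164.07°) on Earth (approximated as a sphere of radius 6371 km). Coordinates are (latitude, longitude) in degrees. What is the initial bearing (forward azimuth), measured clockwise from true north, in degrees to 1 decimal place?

187.9°

Δλ = -21.100° = -0.3683 rad.
y = sin Δλ · cos φ₂ = (-0.3600)(0.3233) = -0.1164
x = cos φ₁ sin φ₂ − sin φ₁ cos φ₂ cos Δλ = (0.9656)(-0.9463) − (-0.2600)(0.3233)(0.9330) = -0.8354
θ = atan2(y, x) = -172.07°; adding 360° gives 187.9°.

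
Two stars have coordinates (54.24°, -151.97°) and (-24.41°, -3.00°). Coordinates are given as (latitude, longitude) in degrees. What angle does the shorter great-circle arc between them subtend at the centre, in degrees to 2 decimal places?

With latitudes φ₁ = 54.240°, φ₂ = -24.410° and longitude difference Δλ = 148.970°:
cos c = sin φ₁ sin φ₂ + cos φ₁ cos φ₂ cos Δλ = (0.8115)(-0.4133) + (0.5844)(0.9106)(-0.8569) = -0.79135,
so c = arccos(-0.79135) = 2.48381 rad.
So the angular separation is 142.31°.

142.31°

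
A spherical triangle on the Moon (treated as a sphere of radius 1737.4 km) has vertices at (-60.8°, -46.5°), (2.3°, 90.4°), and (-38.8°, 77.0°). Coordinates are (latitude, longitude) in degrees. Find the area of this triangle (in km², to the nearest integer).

229707 km²

Side lengths (central angles): a = 0.7490, b = 1.2269, c = 1.9725 rad; semiperimeter s = 1.9742.
By l'Huilier's theorem, tan(E/4) = √[tan(s/2) tan((s−a)/2) tan((s−b)/2) tan((s−c)/2)], giving spherical excess E = 0.0761 rad.
Area = E·R² = 0.0761 × (1737.4)² ≈ 229707 km².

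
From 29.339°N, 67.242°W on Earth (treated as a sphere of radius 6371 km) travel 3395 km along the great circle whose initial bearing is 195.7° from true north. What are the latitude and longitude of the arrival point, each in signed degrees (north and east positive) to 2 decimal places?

-0.25°, -75.14°

Angular distance δ = d/R = 3395/6371 = 0.53288 rad; initial bearing θ = 3.4156 rad.
sin φ₂ = sin φ₁ cos δ + cos φ₁ sin δ cos θ = (0.4900)(0.8613) + (0.8717)(0.5080)(-0.9627) = -0.0043, so φ₂ = -0.25°.
Δλ = atan2(sin θ sin δ cos φ₁, cos δ − sin φ₁ sin φ₂) = atan2(-0.1198, 0.8635) = -7.902°.
λ₂ = -67.242° − 7.902° = -75.14°.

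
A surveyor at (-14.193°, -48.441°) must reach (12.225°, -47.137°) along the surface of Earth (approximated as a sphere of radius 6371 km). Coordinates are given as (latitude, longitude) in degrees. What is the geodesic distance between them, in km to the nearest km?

2941 km

Let φ₁ = -0.2477 rad, φ₂ = 0.2134 rad, and Δλ = 0.0228 rad.
Haversine: a = sin²(Δφ/2) + cos φ₁ cos φ₂ sin²(Δλ/2) = 0.0522 + (0.9695)(0.9773)(0.0001) = 0.05234.
Central angle c = 2·arcsin(√a) = 0.46163 rad.
Distance = R·c = 6371 × 0.4616 ≈ 2941 km.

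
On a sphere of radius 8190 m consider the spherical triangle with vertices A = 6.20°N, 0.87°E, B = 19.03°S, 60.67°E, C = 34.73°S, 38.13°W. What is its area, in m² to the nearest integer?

Side lengths (central angles): a = 1.5038, b = 0.9601, c = 1.1179 rad; semiperimeter s = 1.7909.
By l'Huilier's theorem, tan(E/4) = √[tan(s/2) tan((s−a)/2) tan((s−b)/2) tan((s−c)/2)], giving spherical excess E = 0.6614 rad.
Area = E·R² = 0.6614 × (8190)² ≈ 44363127 m².

44363127 m²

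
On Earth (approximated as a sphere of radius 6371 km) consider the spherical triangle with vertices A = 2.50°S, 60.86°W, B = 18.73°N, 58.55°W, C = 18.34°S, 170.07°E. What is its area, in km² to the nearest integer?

30133791 km²

Side lengths (central angles): a = 2.3396, b = 2.1944, c = 0.3727 rad; semiperimeter s = 2.4533.
By l'Huilier's theorem, tan(E/4) = √[tan(s/2) tan((s−a)/2) tan((s−b)/2) tan((s−c)/2)], giving spherical excess E = 0.7424 rad.
Area = E·R² = 0.7424 × (6371)² ≈ 30133791 km².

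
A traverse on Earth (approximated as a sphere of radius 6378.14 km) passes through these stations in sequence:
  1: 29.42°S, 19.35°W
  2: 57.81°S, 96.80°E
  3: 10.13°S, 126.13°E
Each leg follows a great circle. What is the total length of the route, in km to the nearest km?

14528 km

Leg 1→2: central angle 1.3580 rad, distance 8661.5 km.
Leg 2→3: central angle 0.9197 rad, distance 5866.1 km.
Total: 8661.5 + 5866.1 ≈ 14528 km.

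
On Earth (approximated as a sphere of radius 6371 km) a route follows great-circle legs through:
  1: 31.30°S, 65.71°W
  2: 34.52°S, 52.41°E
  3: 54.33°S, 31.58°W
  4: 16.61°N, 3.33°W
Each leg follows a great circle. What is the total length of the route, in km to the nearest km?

25171 km

Leg 1→2: central angle 1.6082 rad, distance 10245.9 km.
Leg 2→3: central angle 1.0348 rad, distance 6592.8 km.
Leg 3→4: central angle 1.3078 rad, distance 8331.8 km.
Total: 10245.9 + 6592.8 + 8331.8 ≈ 25171 km.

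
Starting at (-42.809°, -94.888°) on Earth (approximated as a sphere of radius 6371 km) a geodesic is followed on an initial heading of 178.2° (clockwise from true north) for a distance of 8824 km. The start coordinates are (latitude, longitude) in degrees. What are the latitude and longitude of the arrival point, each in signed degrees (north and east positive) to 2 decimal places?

-57.80°, 81.79°

Angular distance δ = d/R = 8824/6371 = 1.38503 rad; initial bearing θ = 3.1102 rad.
sin φ₂ = sin φ₁ cos δ + cos φ₁ sin δ cos θ = (-0.6796)(0.1847) + (0.7336)(0.9828)(-0.9995) = -0.8462, so φ₂ = -57.80°.
Δλ = atan2(sin θ sin δ cos φ₁, cos δ − sin φ₁ sin φ₂) = atan2(0.0226, -0.3903) = 176.679°.
λ₂ = -94.888° + 176.679° = 81.79°.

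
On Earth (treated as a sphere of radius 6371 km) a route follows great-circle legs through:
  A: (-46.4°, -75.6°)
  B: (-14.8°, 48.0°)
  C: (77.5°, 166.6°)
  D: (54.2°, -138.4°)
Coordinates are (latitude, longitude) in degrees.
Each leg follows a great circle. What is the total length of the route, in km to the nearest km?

Leg A→B: central angle 1.7558 rad, distance 11186.4 km.
Leg B→C: central angle 1.9279 rad, distance 12282.6 km.
Leg C→D: central angle 0.5267 rad, distance 3355.8 km.
Total: 11186.4 + 12282.6 + 3355.8 ≈ 26825 km.

26825 km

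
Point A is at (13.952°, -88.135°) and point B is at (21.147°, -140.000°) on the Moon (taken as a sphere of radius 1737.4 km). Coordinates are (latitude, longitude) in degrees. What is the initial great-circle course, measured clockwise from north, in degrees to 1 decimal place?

Δλ = -51.865° = -0.9052 rad.
y = sin Δλ · cos φ₂ = (-0.7866)(0.9327) = -0.7336
x = cos φ₁ sin φ₂ − sin φ₁ cos φ₂ cos Δλ = (0.9705)(0.3608) − (0.2411)(0.9327)(0.6175) = 0.2113
θ = atan2(y, x) = -73.93°; adding 360° gives 286.1°.

286.1°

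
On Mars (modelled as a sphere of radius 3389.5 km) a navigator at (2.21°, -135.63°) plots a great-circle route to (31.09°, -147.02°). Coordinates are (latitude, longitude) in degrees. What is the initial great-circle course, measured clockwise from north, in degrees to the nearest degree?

341°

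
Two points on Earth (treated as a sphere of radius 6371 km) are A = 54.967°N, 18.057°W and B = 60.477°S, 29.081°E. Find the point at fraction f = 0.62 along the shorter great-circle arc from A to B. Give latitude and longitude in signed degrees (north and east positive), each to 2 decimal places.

The central angle between A and B is δ = 2.1177 rad.
With f = 0.62, the slerp weights are sin((1−f)δ)/sin δ = 0.8437 and sin(fδ)/sin δ = 1.1321.
Weighted sum of the unit vectors: (0.8437)·(0.5458,-0.1779,0.8188) + (1.1321)·(0.4307,0.2395,-0.8702) = (0.9480, 0.1210, -0.2942).
Converting back: φ = atan2(z, √(x²+y²)) = -17.11°, λ = atan2(y, x) = 7.27°.

-17.11°, 7.27°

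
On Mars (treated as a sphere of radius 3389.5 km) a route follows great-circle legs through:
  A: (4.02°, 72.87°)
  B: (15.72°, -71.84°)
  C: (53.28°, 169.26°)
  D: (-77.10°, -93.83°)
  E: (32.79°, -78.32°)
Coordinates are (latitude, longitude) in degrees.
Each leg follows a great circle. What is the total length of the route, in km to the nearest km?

Leg A→B: central angle 2.4415 rad, distance 8275.5 km.
Leg B→C: central angle 1.6318 rad, distance 5531.0 km.
Leg C→D: central angle 2.4938 rad, distance 8452.6 km.
Leg D→E: central angle 1.9252 rad, distance 6525.5 km.
Total: 8275.5 + 5531.0 + 8452.6 + 6525.5 ≈ 28785 km.

28785 km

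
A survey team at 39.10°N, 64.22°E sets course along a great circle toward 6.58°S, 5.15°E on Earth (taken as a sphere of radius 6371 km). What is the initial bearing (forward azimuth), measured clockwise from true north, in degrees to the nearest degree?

With φ₁ = 0.6824, φ₂ = -0.1148, Δλ = -1.0310 rad, the forward-azimuth formula gives
θ = atan2( sin Δλ cos φ₂ , cos φ₁ sin φ₂ − sin φ₁ cos φ₂ cos Δλ ) = atan2(-0.8521, -0.4110) = -115.75°.
Adding 360° brings this into [0°, 360°): 244°.

244°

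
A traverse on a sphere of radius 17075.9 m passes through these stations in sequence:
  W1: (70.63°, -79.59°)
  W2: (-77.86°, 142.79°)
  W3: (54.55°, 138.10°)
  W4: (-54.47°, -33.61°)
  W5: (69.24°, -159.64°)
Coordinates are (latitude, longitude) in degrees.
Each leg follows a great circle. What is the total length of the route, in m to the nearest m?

Leg W1→W2: central angle 2.9123 rad, distance 49729.8 m.
Leg W2→W3: central angle 2.3115 rad, distance 39471.7 m.
Leg W3→W4: central angle 3.0576 rad, distance 52211.8 m.
Leg W4→W5: central angle 2.6512 rad, distance 45271.1 m.
Total: 49729.8 + 39471.7 + 52211.8 + 45271.1 ≈ 186684 m.

186684 m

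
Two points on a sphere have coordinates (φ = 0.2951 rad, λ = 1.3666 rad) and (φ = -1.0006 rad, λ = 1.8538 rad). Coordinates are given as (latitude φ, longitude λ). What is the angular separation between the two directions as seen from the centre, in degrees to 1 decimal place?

77.8°

With latitudes φ₁ = 16.908°, φ₂ = -57.330° and longitude difference Δλ = 27.915°:
cos c = sin φ₁ sin φ₂ + cos φ₁ cos φ₂ cos Δλ = (0.2908)(-0.8418) + (0.9568)(0.5398)(0.8836) = 0.21155,
so c = arccos(0.21155) = 1.35764 rad.
So the angular separation is 77.8°.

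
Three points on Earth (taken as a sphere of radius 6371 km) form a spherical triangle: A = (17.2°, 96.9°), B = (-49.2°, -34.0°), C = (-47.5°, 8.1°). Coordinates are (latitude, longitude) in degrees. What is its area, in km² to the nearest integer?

4105241 km²

Side lengths (central angles): a = 0.4829, b = 1.7768, c = 2.2556 rad; semiperimeter s = 2.2576.
By l'Huilier's theorem, tan(E/4) = √[tan(s/2) tan((s−a)/2) tan((s−b)/2) tan((s−c)/2)], giving spherical excess E = 0.1011 rad.
Area = E·R² = 0.1011 × (6371)² ≈ 4105241 km².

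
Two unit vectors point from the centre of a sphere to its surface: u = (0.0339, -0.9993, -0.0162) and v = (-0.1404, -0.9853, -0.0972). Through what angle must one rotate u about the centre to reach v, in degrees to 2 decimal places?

u·v = 0.9814; |u| = 1.0000, |v| = 1.0000.
cos θ = (u·v)/(|u||v|) = 0.9814, so θ = 11.06°.

11.06°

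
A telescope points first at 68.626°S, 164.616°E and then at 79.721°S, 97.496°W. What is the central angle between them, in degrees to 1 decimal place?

24.9°

Let φ₁ = -1.1977 rad, φ₂ = -1.3914 rad, and Δλ = 1.7085 rad.
Haversine: a = sin²(Δφ/2) + cos φ₁ cos φ₂ sin²(Δλ/2) = 0.0093 + (0.3645)(0.1784)(0.5686) = 0.04632.
Central angle c = 2·arcsin(√a) = 0.43386 rad.
So the angular separation is 24.9°.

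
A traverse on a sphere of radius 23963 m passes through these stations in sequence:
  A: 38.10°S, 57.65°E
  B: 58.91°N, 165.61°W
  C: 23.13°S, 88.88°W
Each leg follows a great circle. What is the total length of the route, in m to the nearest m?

104000 m

Leg A→B: central angle 2.5398 rad, distance 60861.8 m.
Leg B→C: central angle 1.8002 rad, distance 43138.0 m.
Total: 60861.8 + 43138.0 ≈ 104000 m.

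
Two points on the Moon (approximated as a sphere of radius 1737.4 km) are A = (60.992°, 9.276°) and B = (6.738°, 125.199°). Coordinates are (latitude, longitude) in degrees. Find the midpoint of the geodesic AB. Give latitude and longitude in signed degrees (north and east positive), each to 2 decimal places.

Central angle δ = 1.6789 rad. Interpolating on the sphere with fraction f = 0.5:
P = [sin((1−f)δ)·A + sin(fδ)·B] / sin δ = 0.7487·A + 0.7487·B in Cartesian coordinates,
giving P = (-0.0703, 0.6661, 0.7426), i.e. latitude 47.95°, longitude 96.02°.

47.95°, 96.02°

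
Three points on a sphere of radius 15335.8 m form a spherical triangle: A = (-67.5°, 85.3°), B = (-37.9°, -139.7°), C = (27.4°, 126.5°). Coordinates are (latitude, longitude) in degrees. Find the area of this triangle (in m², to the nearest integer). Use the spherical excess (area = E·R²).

376526104 m²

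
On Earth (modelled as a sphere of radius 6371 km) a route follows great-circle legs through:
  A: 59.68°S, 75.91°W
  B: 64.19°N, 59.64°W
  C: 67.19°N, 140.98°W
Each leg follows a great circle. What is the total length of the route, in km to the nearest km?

Leg A→B: central angle 2.1726 rad, distance 13841.5 km.
Leg B→C: central angle 0.5448 rad, distance 3470.6 km.
Total: 13841.5 + 3470.6 ≈ 17312 km.

17312 km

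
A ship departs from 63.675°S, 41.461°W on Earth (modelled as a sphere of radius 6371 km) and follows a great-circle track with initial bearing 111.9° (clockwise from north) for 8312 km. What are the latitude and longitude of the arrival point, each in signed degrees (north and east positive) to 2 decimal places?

Angular distance δ = d/R = 8312/6371 = 1.30466 rad; initial bearing θ = 1.9530 rad.
sin φ₂ = sin φ₁ cos δ + cos φ₁ sin δ cos θ = (-0.8963)(0.2630) + (0.4435)(0.9648)(-0.3730) = -0.3953, so φ₂ = -23.29°.
Δλ = atan2(sin θ sin δ cos φ₁, cos δ − sin φ₁ sin φ₂) = atan2(0.3970, -0.0913) = 102.954°.
λ₂ = -41.461° + 102.954° = 61.49°.

-23.29°, 61.49°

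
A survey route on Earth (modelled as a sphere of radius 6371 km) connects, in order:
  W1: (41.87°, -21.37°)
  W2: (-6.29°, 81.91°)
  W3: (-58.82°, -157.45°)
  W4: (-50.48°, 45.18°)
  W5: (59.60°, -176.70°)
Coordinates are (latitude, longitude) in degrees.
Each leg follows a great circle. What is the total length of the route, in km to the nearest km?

Leg W1→W2: central angle 1.8164 rad, distance 11572.4 km.
Leg W2→W3: central angle 1.7401 rad, distance 11086.4 km.
Leg W3→W4: central angle 1.2069 rad, distance 7689.4 km.
Leg W4→W5: central angle 2.7024 rad, distance 17217.0 km.
Total: 11572.4 + 11086.4 + 7689.4 + 17217.0 ≈ 47565 km.

47565 km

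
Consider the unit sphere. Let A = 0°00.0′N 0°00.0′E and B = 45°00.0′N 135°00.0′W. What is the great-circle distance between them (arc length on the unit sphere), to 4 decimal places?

2.0944

With latitudes φ₁ = 0.000°, φ₂ = 45.000° and longitude difference Δλ = -135.000°:
Haversine: a = sin²(Δφ/2) + cos φ₁ cos φ₂ sin²(Δλ/2) = 0.1464 + (1.0000)(0.7071)(0.8536) = 0.75000.
Central angle c = 2·arcsin(√a) = 2.09440 rad.
On the unit sphere the arc length equals the central angle: 2.0944.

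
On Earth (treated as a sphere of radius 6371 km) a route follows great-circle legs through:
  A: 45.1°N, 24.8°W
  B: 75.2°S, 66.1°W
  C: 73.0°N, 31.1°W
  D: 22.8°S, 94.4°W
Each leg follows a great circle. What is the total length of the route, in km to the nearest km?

41973 km

Leg A→B: central angle 2.1524 rad, distance 13713.0 km.
Leg B→C: central angle 2.6128 rad, distance 16645.9 km.
Leg C→D: central angle 1.8229 rad, distance 11613.9 km.
Total: 13713.0 + 16645.9 + 11613.9 ≈ 41973 km.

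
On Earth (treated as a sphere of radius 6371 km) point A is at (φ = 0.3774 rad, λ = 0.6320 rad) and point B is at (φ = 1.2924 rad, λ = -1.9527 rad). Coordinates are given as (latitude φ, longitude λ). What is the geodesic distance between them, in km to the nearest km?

Let φ₁ = 0.3774 rad, φ₂ = 1.2924 rad, and Δλ = -2.5847 rad.
Haversine: a = sin²(Δφ/2) + cos φ₁ cos φ₂ sin²(Δλ/2) = 0.1951 + (0.9296)(0.2748)(0.9245) = 0.43128.
Central angle c = 2·arcsin(√a) = 1.43292 rad.
Distance = R·c = 6371 × 1.4329 ≈ 9129 km.

9129 km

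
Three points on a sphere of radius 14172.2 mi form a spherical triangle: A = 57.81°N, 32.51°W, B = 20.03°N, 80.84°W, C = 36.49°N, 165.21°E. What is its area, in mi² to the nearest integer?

Side lengths (central angles): a = 1.6739, b = 1.4754, c = 0.8987 rad; semiperimeter s = 2.0240.
By l'Huilier's theorem, tan(E/4) = √[tan(s/2) tan((s−a)/2) tan((s−b)/2) tan((s−c)/2)], giving spherical excess E = 0.8816 rad.
Area = E·R² = 0.8816 × (14172.2)² ≈ 177068917 mi².

177068917 mi²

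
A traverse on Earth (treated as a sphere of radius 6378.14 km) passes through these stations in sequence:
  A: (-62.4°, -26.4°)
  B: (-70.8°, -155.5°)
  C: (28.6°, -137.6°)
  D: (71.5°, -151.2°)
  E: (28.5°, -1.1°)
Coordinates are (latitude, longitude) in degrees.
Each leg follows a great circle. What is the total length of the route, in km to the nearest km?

29366 km

Leg A→B: central angle 0.7365 rad, distance 4697.6 km.
Leg B→C: central angle 1.7490 rad, distance 11155.6 km.
Leg C→D: central angle 0.7602 rad, distance 4848.4 km.
Leg D→E: central angle 1.3584 rad, distance 8664.3 km.
Total: 4697.6 + 11155.6 + 4848.4 + 8664.3 ≈ 29366 km.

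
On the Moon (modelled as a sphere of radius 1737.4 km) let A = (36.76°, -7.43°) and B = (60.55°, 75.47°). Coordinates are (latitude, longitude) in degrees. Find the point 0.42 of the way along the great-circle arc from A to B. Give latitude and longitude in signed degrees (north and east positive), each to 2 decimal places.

53.52°, 15.75°

The central angle between A and B is δ = 0.9645 rad.
With f = 0.42, the slerp weights are sin((1−f)δ)/sin δ = 0.6458 and sin(fδ)/sin δ = 0.4796.
Weighted sum of the unit vectors: (0.6458)·(0.7944,-0.1036,0.5985) + (0.4796)·(0.1234,0.4759,0.8708) = (0.5722, 0.1613, 0.8041).
Converting back: φ = atan2(z, √(x²+y²)) = 53.52°, λ = atan2(y, x) = 15.75°.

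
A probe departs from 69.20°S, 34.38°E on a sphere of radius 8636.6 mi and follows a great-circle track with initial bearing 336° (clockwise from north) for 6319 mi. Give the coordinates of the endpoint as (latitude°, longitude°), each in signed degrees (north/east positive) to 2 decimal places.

Angular distance δ = d/R = 6319/8636.6 = 0.73165 rad; initial bearing θ = 5.8643 rad.
sin φ₂ = sin φ₁ cos δ + cos φ₁ sin δ cos θ = (-0.9348)(0.7441) + (0.3551)(0.6681)(0.9135) = -0.4788, so φ₂ = -28.61°.
Δλ = atan2(sin θ sin δ cos φ₁, cos δ − sin φ₁ sin φ₂) = atan2(-0.0965, 0.2964) = -18.031°.
λ₂ = 34.380° − 18.031° = 16.35°.

-28.61°, 16.35°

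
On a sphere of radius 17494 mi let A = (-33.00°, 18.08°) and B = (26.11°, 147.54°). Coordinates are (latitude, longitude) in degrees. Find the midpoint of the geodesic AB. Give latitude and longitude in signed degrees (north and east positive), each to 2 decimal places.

The central angle between A and B is δ = 2.3722 rad.
With f = 0.5, the slerp weights are sin((1−f)δ)/sin δ = 1.3323 and sin(fδ)/sin δ = 1.3323.
Weighted sum of the unit vectors: (1.3323)·(0.7973,0.2603,-0.5446) + (1.3323)·(-0.7577,0.4819,0.4401) = (0.0528, 0.9888, -0.1393).
Converting back: φ = atan2(z, √(x²+y²)) = -8.01°, λ = atan2(y, x) = 86.95°.

-8.01°, 86.95°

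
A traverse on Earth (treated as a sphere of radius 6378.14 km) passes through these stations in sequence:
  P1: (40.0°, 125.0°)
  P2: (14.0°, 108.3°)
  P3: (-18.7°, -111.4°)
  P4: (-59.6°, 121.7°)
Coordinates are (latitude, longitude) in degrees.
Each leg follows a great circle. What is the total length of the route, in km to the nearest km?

29185 km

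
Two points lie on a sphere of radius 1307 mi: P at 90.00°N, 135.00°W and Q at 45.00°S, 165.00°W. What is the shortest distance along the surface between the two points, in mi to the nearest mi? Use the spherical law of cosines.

Let φ₁ = 1.5708 rad, φ₂ = -0.7854 rad, and Δλ = -0.5236 rad.
cos c = sin φ₁ sin φ₂ + cos φ₁ cos φ₂ cos Δλ = (1.0000)(-0.7071) + (0.0000)(0.7071)(0.8660) = -0.70711,
so c = arccos(-0.70711) = 2.35619 rad.
Distance = R·c = 1307 × 2.3562 ≈ 3080 mi.

3080 mi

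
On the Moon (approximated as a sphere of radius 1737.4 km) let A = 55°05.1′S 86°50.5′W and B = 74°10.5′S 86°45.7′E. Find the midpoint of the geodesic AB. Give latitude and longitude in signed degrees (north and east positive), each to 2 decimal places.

Central angle δ = 0.8843 rad. Interpolating on the sphere with fraction f = 0.5:
P = [sin((1−f)δ)·A + sin(fδ)·B] / sin δ = 0.5532·A + 0.5532·B in Cartesian coordinates,
giving P = (0.0260, -0.1655, -0.9859), i.e. latitude -80.35°, longitude -81.08°.

-80.35°, -81.08°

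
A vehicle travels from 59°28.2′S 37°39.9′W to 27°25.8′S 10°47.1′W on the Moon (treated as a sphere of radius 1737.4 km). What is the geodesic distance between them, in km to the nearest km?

1121 km

With latitudes φ₁ = -59.470°, φ₂ = -27.430° and longitude difference Δλ = 26.880°:
cos c = sin φ₁ sin φ₂ + cos φ₁ cos φ₂ cos Δλ = (-0.8614)(-0.4607) + (0.5080)(0.8876)(0.8920) = 0.79896,
so c = arccos(0.79896) = 0.64523 rad.
Distance = R·c = 1737.4 × 0.6452 ≈ 1121 km.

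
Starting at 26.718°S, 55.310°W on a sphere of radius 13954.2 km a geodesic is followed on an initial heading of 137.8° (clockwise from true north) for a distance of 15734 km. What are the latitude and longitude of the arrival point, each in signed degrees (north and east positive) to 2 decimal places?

-52.24°, 26.97°

Angular distance δ = d/R = 15734/13954.2 = 1.12755 rad; initial bearing θ = 2.4051 rad.
sin φ₂ = sin φ₁ cos δ + cos φ₁ sin δ cos θ = (-0.4496)(0.4289) + (0.8932)(0.9034)(-0.7408) = -0.7906, so φ₂ = -52.24°.
Δλ = atan2(sin θ sin δ cos φ₁, cos δ − sin φ₁ sin φ₂) = atan2(0.5420, 0.0734) = 82.285°.
λ₂ = -55.310° + 82.285° = 26.97°.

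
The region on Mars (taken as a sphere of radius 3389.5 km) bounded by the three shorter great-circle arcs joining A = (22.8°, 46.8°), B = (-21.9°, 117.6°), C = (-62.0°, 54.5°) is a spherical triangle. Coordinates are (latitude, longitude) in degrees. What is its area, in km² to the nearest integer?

10305995 km²

Side lengths (central angles): a = 1.0164, b = 1.4840, c = 1.4336 rad; semiperimeter s = 1.9670.
By l'Huilier's theorem, tan(E/4) = √[tan(s/2) tan((s−a)/2) tan((s−b)/2) tan((s−c)/2)], giving spherical excess E = 0.8971 rad.
Area = E·R² = 0.8971 × (3389.5)² ≈ 10305995 km².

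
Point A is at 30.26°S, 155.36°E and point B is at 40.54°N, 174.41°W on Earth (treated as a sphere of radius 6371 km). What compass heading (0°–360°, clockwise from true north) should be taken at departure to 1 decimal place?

Δλ = 30.230° = 0.5276 rad.
y = sin Δλ · cos φ₂ = (0.5035)(0.7600) = 0.3826
x = cos φ₁ sin φ₂ − sin φ₁ cos φ₂ cos Δλ = (0.8637)(0.6500) − (-0.5039)(0.7600)(0.8640) = 0.8923
θ = atan2(y, x) = 23.21°, so the bearing is 23.2°.

23.2°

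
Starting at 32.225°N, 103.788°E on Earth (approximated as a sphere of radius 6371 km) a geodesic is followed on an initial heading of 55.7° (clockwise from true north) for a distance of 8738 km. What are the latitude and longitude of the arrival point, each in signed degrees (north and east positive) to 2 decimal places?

Angular distance δ = d/R = 8738/6371 = 1.37153 rad; initial bearing θ = 0.9721 rad.
sin φ₂ = sin φ₁ cos δ + cos φ₁ sin δ cos θ = (0.5332)(0.1980) + (0.8460)(0.9802)(0.5635) = 0.5728, so φ₂ = 34.95°.
Δλ = atan2(sin θ sin δ cos φ₁, cos δ − sin φ₁ sin φ₂) = atan2(0.6850, -0.1075) = 98.920°.
λ₂ = 103.788° + 98.920° = 202.71° → -157.29° after wrapping to (−180°, 180°].

34.95°, -157.29°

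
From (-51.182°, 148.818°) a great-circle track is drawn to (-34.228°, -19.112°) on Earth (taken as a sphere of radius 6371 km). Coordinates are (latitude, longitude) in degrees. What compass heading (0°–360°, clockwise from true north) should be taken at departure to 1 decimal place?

Δλ = -167.930° = -2.9309 rad.
y = sin Δλ · cos φ₂ = (-0.2091)(0.8268) = -0.1729
x = cos φ₁ sin φ₂ − sin φ₁ cos φ₂ cos Δλ = (0.6268)(-0.5625) − (-0.7791)(0.8268)(-0.9779) = -0.9826
θ = atan2(y, x) = -170.02°; adding 360° gives 190.0°.

190.0°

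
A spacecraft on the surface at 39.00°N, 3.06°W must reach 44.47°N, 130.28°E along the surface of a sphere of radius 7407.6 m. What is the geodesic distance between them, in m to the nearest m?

11189 m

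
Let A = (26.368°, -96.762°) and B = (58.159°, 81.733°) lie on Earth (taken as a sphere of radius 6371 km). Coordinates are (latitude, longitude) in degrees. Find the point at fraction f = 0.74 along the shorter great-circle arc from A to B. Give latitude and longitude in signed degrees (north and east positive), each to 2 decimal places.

Central angle δ = 1.6662 rad. Interpolating on the sphere with fraction f = 0.74:
P = [sin((1−f)δ)·A + sin(fδ)·B] / sin δ = 0.4217·A + 0.9478·B in Cartesian coordinates,
giving P = (0.0274, 0.1196, 0.9924), i.e. latitude 82.95°, longitude 77.10°.

82.95°, 77.10°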